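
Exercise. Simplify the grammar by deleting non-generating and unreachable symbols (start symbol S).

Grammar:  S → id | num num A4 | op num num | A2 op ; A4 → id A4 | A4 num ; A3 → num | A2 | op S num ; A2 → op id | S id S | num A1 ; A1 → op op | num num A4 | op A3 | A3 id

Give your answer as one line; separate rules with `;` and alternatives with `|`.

Generating nonterminals: {A1, A2, A3, S}.
Reachable from S after that: {A1, A2, A3, S}.
Removed useless symbols: {A4} and every production mentioning them.

S → id | op num num | A2 op; A3 → num | A2 | op S num; A2 → op id | S id S | num A1; A1 → op op | op A3 | A3 id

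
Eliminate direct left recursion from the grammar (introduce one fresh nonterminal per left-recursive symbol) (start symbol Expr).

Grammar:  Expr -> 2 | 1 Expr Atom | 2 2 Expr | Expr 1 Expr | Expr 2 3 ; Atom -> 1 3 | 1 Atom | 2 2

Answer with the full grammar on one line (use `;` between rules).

Expr -> 2 Expr1 | 1 Expr Atom Expr1 | 2 2 Expr Expr1; Atom -> 1 3 | 1 Atom | 2 2; Expr1 -> 1 Expr Expr1 | 2 3 Expr1 | eps

Left recursion appears on Expr.
For Expr: α = {1 Expr, 2 3}, β = {2, 1 Expr Atom, 2 2 Expr}. Rewrite as Expr → β Expr1 and Expr1 → α Expr1 | ε.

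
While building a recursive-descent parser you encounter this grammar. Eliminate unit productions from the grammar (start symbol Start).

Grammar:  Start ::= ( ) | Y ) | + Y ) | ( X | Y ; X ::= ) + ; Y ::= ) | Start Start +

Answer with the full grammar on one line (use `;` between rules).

Unit pairs: Start ⇒* {Y}.
For each unit pair (A, B), copy every non-unit production of B to A, then drop all unit productions.

Start ::= ( ) | Y ) | + Y ) | ( X | ) | Start Start +; X ::= ) +; Y ::= ) | Start Start +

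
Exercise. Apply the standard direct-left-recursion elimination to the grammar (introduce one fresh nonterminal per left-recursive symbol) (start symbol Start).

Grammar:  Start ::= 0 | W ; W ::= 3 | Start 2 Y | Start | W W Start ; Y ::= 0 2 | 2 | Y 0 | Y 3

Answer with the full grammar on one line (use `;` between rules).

Directly left-recursive nonterminals: W, Y.
For W: α = {W Start}, β = {3, Start 2 Y, Start}. Rewrite as W → β W1 and W1 → α W1 | ε.
For Y: α = {0, 3}, β = {0 2, 2}. Rewrite as Y → β Y1 and Y1 → α Y1 | ε.

Start ::= 0 | W; W ::= 3 W1 | Start 2 Y W1 | Start W1; Y ::= 0 2 Y1 | 2 Y1; W1 ::= W Start W1 | epsilon; Y1 ::= 0 Y1 | 3 Y1 | epsilon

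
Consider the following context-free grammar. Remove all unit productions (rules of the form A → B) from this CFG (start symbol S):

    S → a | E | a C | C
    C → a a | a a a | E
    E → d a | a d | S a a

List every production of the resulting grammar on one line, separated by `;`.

S → d a | a d | S a a | a a | a a a | a | a C; C → d a | a d | S a a | a a | a a a; E → d a | a d | S a a

Unit pairs: C ⇒* {E}; S ⇒* {C, E}.
For every A with A ⇒* B via unit rules, add B's non-unit alternatives to A; then delete every rule of the form X → Y.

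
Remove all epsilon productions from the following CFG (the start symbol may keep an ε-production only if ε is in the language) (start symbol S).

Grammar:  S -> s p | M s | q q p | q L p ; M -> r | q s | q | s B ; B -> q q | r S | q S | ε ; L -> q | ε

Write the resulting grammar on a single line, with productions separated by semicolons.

S -> s p | M s | q q p | q L p | q p; M -> r | q s | q | s B | s; B -> q q | r S | q S; L -> q

The nullable symbols are {B, L}.
ε ∉ L(G), so no ε-production is kept.
Expand every rule over subsets of its nullable positions: S → q L p gives q L p | q p. M → s B gives s B | s.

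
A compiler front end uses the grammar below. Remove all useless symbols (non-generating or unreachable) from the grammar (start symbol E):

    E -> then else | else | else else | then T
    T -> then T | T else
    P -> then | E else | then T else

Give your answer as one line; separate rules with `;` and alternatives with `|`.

E -> then else | else | else else

Generating nonterminals: {E, P}.
Reachable from E after that: {E}.
Removed useless symbols: {P, T} and every production mentioning them.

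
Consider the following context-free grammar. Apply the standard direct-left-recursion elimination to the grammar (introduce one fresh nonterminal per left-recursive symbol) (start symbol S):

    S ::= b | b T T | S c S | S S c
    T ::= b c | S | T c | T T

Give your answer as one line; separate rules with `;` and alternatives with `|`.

S ::= b S' | b T T S'; T ::= b c T' | S T'; S' ::= c S S' | S c S' | epsilon; T' ::= c T' | T T' | epsilon

S, T are directly left-recursive.
For S: α = {c S, S c}, β = {b, b T T}. Rewrite as S → β S' and S' → α S' | ε.
For T: α = {c, T}, β = {b c, S}. Rewrite as T → β T' and T' → α T' | ε.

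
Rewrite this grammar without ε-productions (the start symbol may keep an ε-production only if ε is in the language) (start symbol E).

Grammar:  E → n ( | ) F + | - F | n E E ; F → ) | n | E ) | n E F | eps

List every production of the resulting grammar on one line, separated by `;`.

E → n ( | ) F + | ) + | - F | - | n E E; F → ) | n | E ) | n E F | n E

Nullable nonterminals: {F}.
ε ∉ L(G), so no ε-production is kept.
Add the nullable-subset variants: E → ) F + gives ) F + | ) +. E → - F gives - F | -. F → n E F gives n E F | n E.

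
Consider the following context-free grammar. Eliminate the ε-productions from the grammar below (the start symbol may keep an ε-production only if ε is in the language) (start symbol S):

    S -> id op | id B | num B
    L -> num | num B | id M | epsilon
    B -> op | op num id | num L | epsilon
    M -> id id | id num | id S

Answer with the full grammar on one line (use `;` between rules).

Nullable nonterminals: {B, L}.
ε ∉ L(G), so no ε-production is kept.
For each production, add variants omitting each subset of nullable occurrences: S → id B gives id B | id. S → num B gives num B | num. B → num L gives num L | num.

S -> id op | id B | id | num B | num; L -> num | num B | id M; B -> op | op num id | num L | num; M -> id id | id num | id S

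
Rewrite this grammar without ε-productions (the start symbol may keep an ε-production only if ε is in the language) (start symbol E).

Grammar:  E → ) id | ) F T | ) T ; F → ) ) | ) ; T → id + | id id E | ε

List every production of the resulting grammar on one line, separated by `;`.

The nullable symbols are {T}.
ε ∉ L(G), so no ε-production is kept.
For each production, add variants omitting each subset of nullable occurrences: E → ) F T gives ) F T | ) F. E → ) T gives ) T | ).

E → ) id | ) F T | ) F | ) T | ); F → ) ) | ); T → id + | id id E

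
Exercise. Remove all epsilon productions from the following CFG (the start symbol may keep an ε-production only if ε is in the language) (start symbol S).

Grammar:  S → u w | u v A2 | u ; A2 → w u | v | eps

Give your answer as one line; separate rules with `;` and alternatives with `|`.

The nullable symbols are {A2}.
ε ∉ L(G), so no ε-production is kept.
Expand every rule over subsets of its nullable positions: S → u v A2 gives u v A2 | u v.

S → u w | u v A2 | u v | u; A2 → w u | v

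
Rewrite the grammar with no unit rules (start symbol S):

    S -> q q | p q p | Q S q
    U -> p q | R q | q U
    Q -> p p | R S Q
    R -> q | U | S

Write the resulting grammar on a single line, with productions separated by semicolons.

Unit pairs: R ⇒* {S, U}.
For each unit pair (A, B), copy every non-unit production of B to A, then drop all unit productions.

S -> q q | p q p | Q S q; U -> p q | R q | q U; Q -> p p | R S Q; R -> p q | R q | q U | q q | p q p | Q S q | q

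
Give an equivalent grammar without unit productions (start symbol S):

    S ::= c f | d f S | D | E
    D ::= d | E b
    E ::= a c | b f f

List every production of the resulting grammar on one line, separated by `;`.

S ::= a c | b f f | d | E b | c f | d f S; D ::= d | E b; E ::= a c | b f f

Unit pairs: S ⇒* {D, E}.
Replace each nonterminal's rules with the union of the non-unit rules of every nonterminal it unit-derives.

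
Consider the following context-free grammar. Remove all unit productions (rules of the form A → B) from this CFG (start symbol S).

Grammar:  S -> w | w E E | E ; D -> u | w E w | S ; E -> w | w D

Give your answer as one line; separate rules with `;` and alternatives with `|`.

Unit pairs: D ⇒* {E, S}; S ⇒* {E}.
For every A with A ⇒* B via unit rules, add B's non-unit alternatives to A; then delete every rule of the form X → Y.

S -> w | w D | w E E; D -> w | w E E | w D | u | w E w; E -> w | w D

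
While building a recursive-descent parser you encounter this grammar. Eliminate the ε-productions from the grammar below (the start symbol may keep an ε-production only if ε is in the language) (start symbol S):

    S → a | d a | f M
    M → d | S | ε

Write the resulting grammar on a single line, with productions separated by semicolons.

S → a | d a | f M | f; M → d | S

Nullable set = {M}.
ε ∉ L(G), so no ε-production is kept.
For each production, add variants omitting each subset of nullable occurrences: S → f M gives f M | f.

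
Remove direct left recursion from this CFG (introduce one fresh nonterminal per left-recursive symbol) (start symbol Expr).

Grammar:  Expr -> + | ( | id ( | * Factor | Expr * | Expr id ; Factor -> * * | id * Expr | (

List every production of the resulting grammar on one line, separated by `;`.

Expr is directly left-recursive.
For Expr: α = {*, id}, β = {+, (, id (, * Factor}. Rewrite as Expr → β Expr1 and Expr1 → α Expr1 | ε.

Expr -> + Expr1 | ( Expr1 | id ( Expr1 | * Factor Expr1; Factor -> * * | id * Expr | (; Expr1 -> * Expr1 | id Expr1 | ε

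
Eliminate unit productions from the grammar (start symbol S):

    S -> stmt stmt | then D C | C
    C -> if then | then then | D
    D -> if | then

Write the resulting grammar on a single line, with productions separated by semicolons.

S -> if | then | if then | then then | stmt stmt | then D C; C -> if then | then then | if | then; D -> if | then

Unit pairs: C ⇒* {D}; S ⇒* {C, D}.
For every A with A ⇒* B via unit rules, add B's non-unit alternatives to A; then delete every rule of the form X → Y.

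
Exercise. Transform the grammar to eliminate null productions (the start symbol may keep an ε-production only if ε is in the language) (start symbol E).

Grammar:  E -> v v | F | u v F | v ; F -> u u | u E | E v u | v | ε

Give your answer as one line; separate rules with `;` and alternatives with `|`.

E -> v v | F | u v F | u v | v | ε; F -> u u | u E | u | E v u | v u | v

Nullable nonterminals: {E, F}.
ε ∈ L(G) since E is nullable, so keep E → ε.
Add the nullable-subset variants: E → u v F gives u v F | u v. F → u E gives u E | u. F → E v u gives E v u | v u.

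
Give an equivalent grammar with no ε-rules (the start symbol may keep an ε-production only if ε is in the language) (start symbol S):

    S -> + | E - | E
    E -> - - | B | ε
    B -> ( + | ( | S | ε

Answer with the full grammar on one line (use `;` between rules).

S -> + | E - | - | E | ε; E -> - - | B; B -> ( + | ( | S

The nullable symbols are {B, E, S}.
ε ∈ L(G) since S is nullable, so keep S → ε.
Expand every rule over subsets of its nullable positions: S → E - gives E - | -.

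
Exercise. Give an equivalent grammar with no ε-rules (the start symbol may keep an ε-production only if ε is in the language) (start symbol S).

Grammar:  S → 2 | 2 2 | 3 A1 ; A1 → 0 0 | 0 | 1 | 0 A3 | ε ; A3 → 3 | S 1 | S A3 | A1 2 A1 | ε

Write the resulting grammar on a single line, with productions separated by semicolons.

Nullable set = {A1, A3}.
ε ∉ L(G), so no ε-production is kept.
Expand every rule over subsets of its nullable positions: S → 3 A1 gives 3 A1 | 3. A3 → S A3 gives S A3 | S. A3 → A1 2 A1 gives A1 2 A1 | A1 2 | 2 A1 | 2.

S → 2 | 2 2 | 3 A1 | 3; A1 → 0 0 | 0 | 1 | 0 A3; A3 → 3 | S 1 | S A3 | S | A1 2 A1 | A1 2 | 2 A1 | 2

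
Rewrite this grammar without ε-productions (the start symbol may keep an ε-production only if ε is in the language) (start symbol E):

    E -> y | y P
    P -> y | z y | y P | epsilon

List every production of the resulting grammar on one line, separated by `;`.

E -> y | y P; P -> y | z y | y P

Nullable nonterminals: {P}.
ε ∉ L(G), so no ε-production is kept.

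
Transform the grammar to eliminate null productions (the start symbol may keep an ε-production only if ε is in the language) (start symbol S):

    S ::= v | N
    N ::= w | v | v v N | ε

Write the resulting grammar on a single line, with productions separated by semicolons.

Nullable set = {N, S}.
ε ∈ L(G) since S is nullable, so keep S → ε.
Add the nullable-subset variants: N → v v N gives v v N | v v.

S ::= v | N | ε; N ::= w | v | v v N | v v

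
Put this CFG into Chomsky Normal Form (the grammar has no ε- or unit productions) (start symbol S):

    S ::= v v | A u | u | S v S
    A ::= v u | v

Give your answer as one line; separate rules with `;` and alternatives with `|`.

Introduce a nonterminal for each terminal appearing in a rule of length ≥ 2: X1 → v, X2 → u.
Binarize each right-hand side of length ≥ 3 by chaining fresh nonterminals (Y1, Y2, …): affected rules were S → S X1 S.

S ::= X1 X1 | A X2 | u | S Y1; A ::= X1 X2 | v; X1 ::= v; X2 ::= u; Y1 ::= X1 S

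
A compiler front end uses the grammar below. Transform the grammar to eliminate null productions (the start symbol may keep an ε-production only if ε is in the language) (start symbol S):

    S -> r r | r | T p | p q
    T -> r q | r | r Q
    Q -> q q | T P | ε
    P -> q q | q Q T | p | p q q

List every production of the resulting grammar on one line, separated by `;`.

Nullable nonterminals: {Q}.
ε ∉ L(G), so no ε-production is kept.
Expand every rule over subsets of its nullable positions: P → q Q T gives q Q T | q T.

S -> r r | r | T p | p q; T -> r q | r | r Q; Q -> q q | T P; P -> q q | q Q T | q T | p | p q q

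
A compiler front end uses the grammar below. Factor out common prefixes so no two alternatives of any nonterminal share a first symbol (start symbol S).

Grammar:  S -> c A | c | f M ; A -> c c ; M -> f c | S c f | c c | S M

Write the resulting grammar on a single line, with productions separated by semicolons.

S has alternatives sharing prefix 'c': factor to S → c S' with S' → A | ε.
M has alternatives sharing prefix 'S': factor to M → S M' with M' → c f | M.

S -> f M | c S'; A -> c c; M -> f c | c c | S M'; S' -> A | ε; M' -> c f | M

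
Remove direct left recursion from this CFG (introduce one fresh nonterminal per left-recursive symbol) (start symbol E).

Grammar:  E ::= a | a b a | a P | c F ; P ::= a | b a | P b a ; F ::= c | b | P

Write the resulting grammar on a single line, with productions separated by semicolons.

Left recursion appears on P.
For P: α = {b a}, β = {a, b a}. Rewrite as P → β P' and P' → α P' | ε.

E ::= a | a b a | a P | c F; P ::= a P' | b a P'; F ::= c | b | P; P' ::= b a P' | ε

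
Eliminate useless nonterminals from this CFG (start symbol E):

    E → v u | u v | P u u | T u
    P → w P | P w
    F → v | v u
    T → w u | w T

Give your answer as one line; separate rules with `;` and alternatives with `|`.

Generating nonterminals: {E, F, T}.
Reachable from E after that: {E, T}.
Removed useless symbols: {F, P} and every production mentioning them.

E → v u | u v | T u; T → w u | w T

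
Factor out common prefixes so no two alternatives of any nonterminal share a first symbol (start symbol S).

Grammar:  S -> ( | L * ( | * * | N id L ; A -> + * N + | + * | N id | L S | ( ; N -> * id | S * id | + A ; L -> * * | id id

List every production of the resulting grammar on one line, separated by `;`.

S -> ( | L * ( | * * | N id L; A -> N id | L S | ( | + * A'; N -> * id | S * id | + A; L -> * * | id id; A' -> N + | eps

A has alternatives sharing prefix '+ *': factor to A → + * A' with A' → N + | ε.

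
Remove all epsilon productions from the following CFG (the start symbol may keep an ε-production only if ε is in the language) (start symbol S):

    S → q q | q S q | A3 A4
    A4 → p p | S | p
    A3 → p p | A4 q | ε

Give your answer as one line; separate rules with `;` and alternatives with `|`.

Nullable nonterminals: {A3}.
ε ∉ L(G), so no ε-production is kept.
Add the nullable-subset variants: S → A3 A4 gives A3 A4 | A4.

S → q q | q S q | A3 A4 | A4; A4 → p p | S | p; A3 → p p | A4 q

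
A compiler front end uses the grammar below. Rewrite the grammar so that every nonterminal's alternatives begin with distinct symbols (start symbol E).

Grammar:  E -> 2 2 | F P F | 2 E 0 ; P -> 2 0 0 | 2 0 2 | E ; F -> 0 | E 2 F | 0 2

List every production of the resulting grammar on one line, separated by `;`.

E -> F P F | 2 E'; P -> E | 2 0 P'; F -> E 2 F | 0 F'; E' -> 2 | E 0; P' -> 0 | 2; F' -> ε | 2

E has alternatives sharing prefix '2': factor to E → 2 E' with E' → 2 | E 0.
P has alternatives sharing prefix '2 0': factor to P → 2 0 P' with P' → 0 | 2.
F has alternatives sharing prefix '0': factor to F → 0 F' with F' → ε | 2.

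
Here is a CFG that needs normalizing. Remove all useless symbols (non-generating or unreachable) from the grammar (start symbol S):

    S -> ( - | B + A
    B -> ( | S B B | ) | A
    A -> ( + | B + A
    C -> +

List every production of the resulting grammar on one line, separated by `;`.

Generating nonterminals: {A, B, C, S}.
Reachable from S after that: {A, B, S}.
Removed useless symbols: {C} and every production mentioning them.

S -> ( - | B + A; B -> ( | S B B | ) | A; A -> ( + | B + A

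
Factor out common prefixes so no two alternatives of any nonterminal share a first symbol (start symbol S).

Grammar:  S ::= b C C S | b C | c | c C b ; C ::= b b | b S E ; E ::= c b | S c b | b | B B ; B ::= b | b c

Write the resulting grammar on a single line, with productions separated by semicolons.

S ::= b C S' | c S''; C ::= b C'; E ::= c b | S c b | b | B B; B ::= b B'; S' ::= C S | ε; S'' ::= ε | C b; C' ::= b | S E; B' ::= ε | c

S has alternatives sharing prefix 'b C': factor to S → b C S' with S' → C S | ε.
S has alternatives sharing prefix 'c': factor to S → c S'' with S'' → ε | C b.
C has alternatives sharing prefix 'b': factor to C → b C' with C' → b | S E.
B has alternatives sharing prefix 'b': factor to B → b B' with B' → ε | c.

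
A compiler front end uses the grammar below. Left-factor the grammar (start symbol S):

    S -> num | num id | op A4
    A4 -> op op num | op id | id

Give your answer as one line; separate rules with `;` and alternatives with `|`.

S has alternatives sharing prefix 'num': factor to S → num S' with S' → ε | id.
A4 has alternatives sharing prefix 'op': factor to A4 → op A4' with A4' → op num | id.

S -> op A4 | num S'; A4 -> id | op A4'; S' -> ε | id; A4' -> op num | id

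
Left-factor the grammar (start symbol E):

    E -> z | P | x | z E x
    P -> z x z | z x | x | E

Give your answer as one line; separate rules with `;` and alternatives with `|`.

E has alternatives sharing prefix 'z': factor to E → z E' with E' → ε | E x.
P has alternatives sharing prefix 'z x': factor to P → z x P' with P' → z | ε.

E -> P | x | z E'; P -> x | E | z x P'; E' -> ε | E x; P' -> z | ε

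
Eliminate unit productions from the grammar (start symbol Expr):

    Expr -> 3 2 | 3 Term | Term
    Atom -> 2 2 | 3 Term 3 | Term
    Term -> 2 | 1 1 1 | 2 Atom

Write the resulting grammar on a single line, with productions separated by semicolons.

Expr -> 2 | 1 1 1 | 2 Atom | 3 2 | 3 Term; Atom -> 2 | 1 1 1 | 2 Atom | 2 2 | 3 Term 3; Term -> 2 | 1 1 1 | 2 Atom

Unit pairs: Atom ⇒* {Term}; Expr ⇒* {Term}.
Replace each nonterminal's rules with the union of the non-unit rules of every nonterminal it unit-derives.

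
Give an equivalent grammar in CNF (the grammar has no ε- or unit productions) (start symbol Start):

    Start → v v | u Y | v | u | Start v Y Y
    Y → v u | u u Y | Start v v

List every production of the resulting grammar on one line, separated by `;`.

Introduce a nonterminal for each terminal appearing in a rule of length ≥ 2: X1 → v, X2 → u.
Binarize each right-hand side of length ≥ 3 by chaining fresh nonterminals (Y1, Y2, …): affected rules were Start → Start X1 Y Y; Y → X2 X2 Y; Y → Start X1 X1.

Start → X1 X1 | X2 Y | v | u | Start Y1; Y → X1 X2 | X2 Y3 | Start Y4; X1 → v; X2 → u; Y1 → X1 Y2; Y2 → Y Y; Y3 → X2 Y; Y4 → X1 X1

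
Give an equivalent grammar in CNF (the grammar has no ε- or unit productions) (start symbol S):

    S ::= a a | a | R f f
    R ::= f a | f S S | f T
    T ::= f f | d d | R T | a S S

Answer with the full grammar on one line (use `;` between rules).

S ::= X1 X1 | a | R Y1; R ::= X2 X1 | X2 Y2 | X2 T; T ::= X2 X2 | X3 X3 | R T | X1 Y3; X1 ::= a; X2 ::= f; X3 ::= d; Y1 ::= X2 X2; Y2 ::= S S; Y3 ::= S S

Introduce a nonterminal for each terminal appearing in a rule of length ≥ 2: X1 → a, X2 → f, X3 → d.
Binarize each right-hand side of length ≥ 3 by chaining fresh nonterminals (Y1, Y2, …): affected rules were S → R X2 X2; R → X2 S S; T → X1 S S.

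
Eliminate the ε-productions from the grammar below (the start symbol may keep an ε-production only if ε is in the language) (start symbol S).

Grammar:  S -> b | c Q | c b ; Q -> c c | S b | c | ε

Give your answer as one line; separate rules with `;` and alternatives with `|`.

S -> b | c Q | c | c b; Q -> c c | S b | c

Nullable nonterminals: {Q}.
ε ∉ L(G), so no ε-production is kept.
Expand every rule over subsets of its nullable positions: S → c Q gives c Q | c.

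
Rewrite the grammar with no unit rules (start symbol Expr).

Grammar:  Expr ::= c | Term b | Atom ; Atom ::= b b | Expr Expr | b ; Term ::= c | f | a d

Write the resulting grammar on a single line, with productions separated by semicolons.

Expr ::= b b | Expr Expr | b | c | Term b; Atom ::= b b | Expr Expr | b; Term ::= c | f | a d

Unit pairs: Expr ⇒* {Atom}.
Replace each nonterminal's rules with the union of the non-unit rules of every nonterminal it unit-derives.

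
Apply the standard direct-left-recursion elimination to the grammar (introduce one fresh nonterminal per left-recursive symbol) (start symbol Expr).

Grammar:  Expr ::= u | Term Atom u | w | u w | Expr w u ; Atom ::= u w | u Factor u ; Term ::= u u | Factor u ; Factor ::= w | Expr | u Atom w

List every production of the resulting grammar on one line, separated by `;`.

Left recursion appears on Expr.
For Expr: α = {w u}, β = {u, Term Atom u, w, u w}. Rewrite as Expr → β Expr1 and Expr1 → α Expr1 | ε.

Expr ::= u Expr1 | Term Atom u Expr1 | w Expr1 | u w Expr1; Atom ::= u w | u Factor u; Term ::= u u | Factor u; Factor ::= w | Expr | u Atom w; Expr1 ::= w u Expr1 | epsilon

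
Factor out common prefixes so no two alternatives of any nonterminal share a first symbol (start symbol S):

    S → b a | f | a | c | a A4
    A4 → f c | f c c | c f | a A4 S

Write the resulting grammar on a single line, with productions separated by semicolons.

S has alternatives sharing prefix 'a': factor to S → a S' with S' → ε | A4.
A4 has alternatives sharing prefix 'f c': factor to A4 → f c A4' with A4' → ε | c.

S → b a | f | c | a S'; A4 → c f | a A4 S | f c A4'; S' → epsilon | A4; A4' → epsilon | c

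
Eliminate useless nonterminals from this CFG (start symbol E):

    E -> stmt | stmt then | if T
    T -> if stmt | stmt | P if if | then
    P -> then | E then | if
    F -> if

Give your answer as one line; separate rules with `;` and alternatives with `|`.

E -> stmt | stmt then | if T; T -> if stmt | stmt | P if if | then; P -> then | E then | if

Generating nonterminals: {E, F, P, T}.
Reachable from E after that: {E, P, T}.
Removed useless symbols: {F} and every production mentioning them.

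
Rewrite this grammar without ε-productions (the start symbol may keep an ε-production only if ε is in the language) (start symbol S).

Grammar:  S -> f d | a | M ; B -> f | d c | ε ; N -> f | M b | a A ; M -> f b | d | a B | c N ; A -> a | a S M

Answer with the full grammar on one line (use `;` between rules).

S -> f d | a | M; B -> f | d c; N -> f | M b | a A; M -> f b | d | a B | a | c N; A -> a | a S M

Nullable nonterminals: {B}.
ε ∉ L(G), so no ε-production is kept.
Expand every rule over subsets of its nullable positions: M → a B gives a B | a.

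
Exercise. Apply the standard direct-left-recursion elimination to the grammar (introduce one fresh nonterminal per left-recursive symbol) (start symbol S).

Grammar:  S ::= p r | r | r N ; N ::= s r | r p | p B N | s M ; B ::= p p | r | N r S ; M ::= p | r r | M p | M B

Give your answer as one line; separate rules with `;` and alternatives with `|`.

S ::= p r | r | r N; N ::= s r | r p | p B N | s M; B ::= p p | r | N r S; M ::= p M' | r r M'; M' ::= p M' | B M' | ε

Left recursion appears on M.
For M: α = {p, B}, β = {p, r r}. Rewrite as M → β M' and M' → α M' | ε.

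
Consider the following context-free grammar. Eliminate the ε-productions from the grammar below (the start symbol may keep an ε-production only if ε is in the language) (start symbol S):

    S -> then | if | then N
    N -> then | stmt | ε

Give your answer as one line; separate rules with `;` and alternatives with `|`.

Nullable set = {N}.
ε ∉ L(G), so no ε-production is kept.

S -> then | if | then N; N -> then | stmt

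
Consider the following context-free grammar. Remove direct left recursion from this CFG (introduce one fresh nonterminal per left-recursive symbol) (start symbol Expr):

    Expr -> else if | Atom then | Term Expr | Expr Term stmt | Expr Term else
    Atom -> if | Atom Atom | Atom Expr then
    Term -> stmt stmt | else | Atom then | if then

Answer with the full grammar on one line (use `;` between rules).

Left recursion appears on Expr, Atom.
For Expr: α = {Term stmt, Term else}, β = {else if, Atom then, Term Expr}. Rewrite as Expr → β Expr1 and Expr1 → α Expr1 | ε.
For Atom: α = {Atom, Expr then}, β = {if}. Rewrite as Atom → β Atom1 and Atom1 → α Atom1 | ε.

Expr -> else if Expr1 | Atom then Expr1 | Term Expr Expr1; Atom -> if Atom1; Term -> stmt stmt | else | Atom then | if then; Expr1 -> Term stmt Expr1 | Term else Expr1 | eps; Atom1 -> Atom Atom1 | Expr then Atom1 | eps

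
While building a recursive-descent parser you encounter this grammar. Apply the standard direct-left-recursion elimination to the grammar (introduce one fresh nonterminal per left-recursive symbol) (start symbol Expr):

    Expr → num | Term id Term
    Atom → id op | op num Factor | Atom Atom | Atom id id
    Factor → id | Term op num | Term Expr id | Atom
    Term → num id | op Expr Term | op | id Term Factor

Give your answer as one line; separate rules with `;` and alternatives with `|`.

Expr → num | Term id Term; Atom → id op Atom1 | op num Factor Atom1; Factor → id | Term op num | Term Expr id | Atom; Term → num id | op Expr Term | op | id Term Factor; Atom1 → Atom Atom1 | id id Atom1 | ε

Atom is directly left-recursive.
For Atom: α = {Atom, id id}, β = {id op, op num Factor}. Rewrite as Atom → β Atom1 and Atom1 → α Atom1 | ε.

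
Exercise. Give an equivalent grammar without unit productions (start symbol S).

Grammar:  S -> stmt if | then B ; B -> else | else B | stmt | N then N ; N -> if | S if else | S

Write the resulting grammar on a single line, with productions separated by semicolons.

S -> stmt if | then B; B -> else | else B | stmt | N then N; N -> stmt if | then B | if | S if else

Unit pairs: N ⇒* {S}.
For each unit pair (A, B), copy every non-unit production of B to A, then drop all unit productions.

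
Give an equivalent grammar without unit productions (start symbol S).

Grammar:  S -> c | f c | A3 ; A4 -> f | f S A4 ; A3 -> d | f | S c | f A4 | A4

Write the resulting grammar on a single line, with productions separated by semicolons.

S -> f | f S A4 | c | f c | d | S c | f A4; A4 -> f | f S A4; A3 -> f | f S A4 | d | S c | f A4

Unit pairs: A3 ⇒* {A4}; S ⇒* {A3, A4}.
Replace each nonterminal's rules with the union of the non-unit rules of every nonterminal it unit-derives.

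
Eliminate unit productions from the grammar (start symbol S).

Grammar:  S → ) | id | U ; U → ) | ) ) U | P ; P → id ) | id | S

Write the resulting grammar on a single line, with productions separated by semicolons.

Unit pairs: P ⇒* {S, U}; S ⇒* {P, U}; U ⇒* {P, S}.
For every A with A ⇒* B via unit rules, add B's non-unit alternatives to A; then delete every rule of the form X → Y.

S → ) | ) ) U | id | id ); U → ) | ) ) U | id | id ); P → ) | ) ) U | id | id )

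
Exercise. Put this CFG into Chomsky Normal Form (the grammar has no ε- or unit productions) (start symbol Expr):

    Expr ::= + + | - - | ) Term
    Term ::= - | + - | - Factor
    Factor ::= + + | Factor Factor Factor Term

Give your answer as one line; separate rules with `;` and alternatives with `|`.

Expr ::= X1 X1 | X2 X2 | X3 Term; Term ::= - | X1 X2 | X2 Factor; Factor ::= X1 X1 | Factor Y1; X1 ::= +; X2 ::= -; X3 ::= ); Y1 ::= Factor Y2; Y2 ::= Factor Term

Introduce a nonterminal for each terminal appearing in a rule of length ≥ 2: X1 → +, X2 → -, X3 → ).
Binarize each right-hand side of length ≥ 3 by chaining fresh nonterminals (Y1, Y2, …): affected rules were Factor → Factor Factor Factor Term.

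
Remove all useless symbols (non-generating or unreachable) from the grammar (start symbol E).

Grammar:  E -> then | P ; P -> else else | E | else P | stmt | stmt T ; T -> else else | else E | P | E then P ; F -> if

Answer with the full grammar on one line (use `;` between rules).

Generating nonterminals: {E, F, P, T}.
Reachable from E after that: {E, P, T}.
Removed useless symbols: {F} and every production mentioning them.

E -> then | P; P -> else else | E | else P | stmt | stmt T; T -> else else | else E | P | E then P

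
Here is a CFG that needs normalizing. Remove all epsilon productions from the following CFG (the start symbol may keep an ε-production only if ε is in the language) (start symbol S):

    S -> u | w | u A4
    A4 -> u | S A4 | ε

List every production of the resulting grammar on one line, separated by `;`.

S -> u | w | u A4; A4 -> u | S A4 | S

Nullable nonterminals: {A4}.
ε ∉ L(G), so no ε-production is kept.
For each production, add variants omitting each subset of nullable occurrences: A4 → S A4 gives S A4 | S.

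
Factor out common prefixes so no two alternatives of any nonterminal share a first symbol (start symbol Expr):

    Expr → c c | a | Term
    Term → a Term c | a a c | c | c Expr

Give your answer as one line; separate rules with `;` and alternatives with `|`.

Term has alternatives sharing prefix 'a': factor to Term → a Term1 with Term1 → Term c | a c.
Term has alternatives sharing prefix 'c': factor to Term → c Term2 with Term2 → ε | Expr.

Expr → c c | a | Term; Term → a Term1 | c Term2; Term1 → Term c | a c; Term2 → ε | Expr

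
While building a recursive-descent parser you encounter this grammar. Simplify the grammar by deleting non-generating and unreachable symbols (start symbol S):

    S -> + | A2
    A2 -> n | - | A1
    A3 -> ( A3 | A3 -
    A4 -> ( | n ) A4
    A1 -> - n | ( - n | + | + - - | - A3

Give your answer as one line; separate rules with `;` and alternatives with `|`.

S -> + | A2; A2 -> n | - | A1; A1 -> - n | ( - n | + | + - -

Generating nonterminals: {A1, A2, A4, S}.
Reachable from S after that: {A1, A2, S}.
Removed useless symbols: {A3, A4} and every production mentioning them.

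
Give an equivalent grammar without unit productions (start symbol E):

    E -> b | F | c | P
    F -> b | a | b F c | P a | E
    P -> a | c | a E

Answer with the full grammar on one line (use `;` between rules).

E -> b | c | a | b F c | P a | a E; F -> b | c | a | b F c | P a | a E; P -> a | c | a E

Unit pairs: E ⇒* {F, P}; F ⇒* {E, P}.
Replace each nonterminal's rules with the union of the non-unit rules of every nonterminal it unit-derives.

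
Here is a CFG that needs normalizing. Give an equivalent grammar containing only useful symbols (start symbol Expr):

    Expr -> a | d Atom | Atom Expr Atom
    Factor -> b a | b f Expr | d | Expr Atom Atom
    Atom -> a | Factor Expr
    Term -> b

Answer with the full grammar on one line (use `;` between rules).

Generating nonterminals: {Atom, Expr, Factor, Term}.
Reachable from Expr after that: {Atom, Expr, Factor}.
Removed useless symbols: {Term} and every production mentioning them.

Expr -> a | d Atom | Atom Expr Atom; Factor -> b a | b f Expr | d | Expr Atom Atom; Atom -> a | Factor Expr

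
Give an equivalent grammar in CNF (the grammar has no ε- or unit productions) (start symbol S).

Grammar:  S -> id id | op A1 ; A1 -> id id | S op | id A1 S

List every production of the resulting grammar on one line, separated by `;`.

Introduce a nonterminal for each terminal appearing in a rule of length ≥ 2: X1 → id, X2 → op.
Binarize each right-hand side of length ≥ 3 by chaining fresh nonterminals (Y1, Y2, …): affected rules were A1 → X1 A1 S.

S -> X1 X1 | X2 A1; A1 -> X1 X1 | S X2 | X1 Y1; X1 -> id; X2 -> op; Y1 -> A1 S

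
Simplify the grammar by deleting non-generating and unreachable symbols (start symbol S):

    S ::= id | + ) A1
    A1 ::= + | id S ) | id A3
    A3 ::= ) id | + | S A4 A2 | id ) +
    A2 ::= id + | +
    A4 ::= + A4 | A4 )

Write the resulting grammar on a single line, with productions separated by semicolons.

S ::= id | + ) A1; A1 ::= + | id S ) | id A3; A3 ::= ) id | + | id ) +

Generating nonterminals: {A1, A2, A3, S}.
Reachable from S after that: {A1, A3, S}.
Removed useless symbols: {A2, A4} and every production mentioning them.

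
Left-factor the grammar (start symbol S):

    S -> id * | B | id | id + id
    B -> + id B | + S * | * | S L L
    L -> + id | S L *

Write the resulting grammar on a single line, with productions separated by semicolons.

S has alternatives sharing prefix 'id': factor to S → id S' with S' → * | ε | + id.
B has alternatives sharing prefix '+': factor to B → + B' with B' → id B | S *.

S -> B | id S'; B -> * | S L L | + B'; L -> + id | S L *; S' -> * | epsilon | + id; B' -> id B | S *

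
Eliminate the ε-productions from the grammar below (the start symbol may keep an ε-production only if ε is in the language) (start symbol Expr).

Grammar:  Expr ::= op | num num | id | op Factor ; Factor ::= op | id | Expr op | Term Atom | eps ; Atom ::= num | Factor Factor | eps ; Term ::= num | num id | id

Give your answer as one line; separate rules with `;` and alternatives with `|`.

Expr ::= op | num num | id | op Factor; Factor ::= op | id | Expr op | Term Atom | Term; Atom ::= num | Factor Factor | Factor; Term ::= num | num id | id

Nullable set = {Atom, Factor}.
ε ∉ L(G), so no ε-production is kept.
For each production, add variants omitting each subset of nullable occurrences: Factor → Term Atom gives Term Atom | Term. Atom → Factor Factor gives Factor Factor | Factor.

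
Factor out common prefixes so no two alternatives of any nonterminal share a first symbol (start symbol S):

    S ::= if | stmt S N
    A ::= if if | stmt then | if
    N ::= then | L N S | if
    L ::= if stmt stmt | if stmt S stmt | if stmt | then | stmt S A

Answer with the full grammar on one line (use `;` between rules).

A has alternatives sharing prefix 'if': factor to A → if A' with A' → if | ε.
L has alternatives sharing prefix 'if stmt': factor to L → if stmt L' with L' → stmt | S stmt | ε.

S ::= if | stmt S N; A ::= stmt then | if A'; N ::= then | L N S | if; L ::= then | stmt S A | if stmt L'; A' ::= if | eps; L' ::= stmt | S stmt | eps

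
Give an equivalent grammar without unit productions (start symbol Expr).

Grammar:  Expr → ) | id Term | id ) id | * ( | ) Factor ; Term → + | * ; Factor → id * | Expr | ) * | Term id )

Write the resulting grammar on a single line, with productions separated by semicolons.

Unit pairs: Factor ⇒* {Expr}.
For every A with A ⇒* B via unit rules, add B's non-unit alternatives to A; then delete every rule of the form X → Y.

Expr → ) | id Term | id ) id | * ( | ) Factor; Term → + | *; Factor → id * | ) * | Term id ) | ) | id Term | id ) id | * ( | ) Factor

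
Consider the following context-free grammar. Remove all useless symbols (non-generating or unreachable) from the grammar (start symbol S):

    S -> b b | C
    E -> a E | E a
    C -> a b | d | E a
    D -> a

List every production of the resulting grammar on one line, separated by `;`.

S -> b b | C; C -> a b | d

Generating nonterminals: {C, D, S}.
Reachable from S after that: {C, S}.
Removed useless symbols: {D, E} and every production mentioning them.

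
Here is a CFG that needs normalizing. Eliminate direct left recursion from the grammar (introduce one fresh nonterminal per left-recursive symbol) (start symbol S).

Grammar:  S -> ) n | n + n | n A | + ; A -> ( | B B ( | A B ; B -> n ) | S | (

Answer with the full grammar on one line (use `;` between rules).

Directly left-recursive nonterminal: A.
For A: α = {B}, β = {(, B B (}. Rewrite as A → β A' and A' → α A' | ε.

S -> ) n | n + n | n A | +; A -> ( A' | B B ( A'; B -> n ) | S | (; A' -> B A' | ε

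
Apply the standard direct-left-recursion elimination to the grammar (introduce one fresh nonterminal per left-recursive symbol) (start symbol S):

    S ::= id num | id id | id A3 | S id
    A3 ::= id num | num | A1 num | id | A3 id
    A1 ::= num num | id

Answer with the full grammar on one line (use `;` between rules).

S, A3 are directly left-recursive.
For S: α = {id}, β = {id num, id id, id A3}. Rewrite as S → β S' and S' → α S' | ε.
For A3: α = {id}, β = {id num, num, A1 num, id}. Rewrite as A3 → β A3' and A3' → α A3' | ε.

S ::= id num S' | id id S' | id A3 S'; A3 ::= id num A3' | num A3' | A1 num A3' | id A3'; A1 ::= num num | id; S' ::= id S' | ε; A3' ::= id A3' | ε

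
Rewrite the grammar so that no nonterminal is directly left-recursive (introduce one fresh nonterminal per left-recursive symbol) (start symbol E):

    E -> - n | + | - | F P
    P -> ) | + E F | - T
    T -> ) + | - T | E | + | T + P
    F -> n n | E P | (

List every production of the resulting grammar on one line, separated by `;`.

Directly left-recursive nonterminal: T.
For T: α = {+ P}, β = {) +, - T, E, +}. Rewrite as T → β T' and T' → α T' | ε.

E -> - n | + | - | F P; P -> ) | + E F | - T; T -> ) + T' | - T T' | E T' | + T'; F -> n n | E P | (; T' -> + P T' | ε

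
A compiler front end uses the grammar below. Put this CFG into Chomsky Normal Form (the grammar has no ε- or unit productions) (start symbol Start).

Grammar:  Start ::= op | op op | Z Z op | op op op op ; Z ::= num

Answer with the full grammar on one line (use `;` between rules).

Introduce a nonterminal for each terminal appearing in a rule of length ≥ 2: X1 → op.
Binarize each right-hand side of length ≥ 3 by chaining fresh nonterminals (Y1, Y2, …): affected rules were Start → Z Z X1; Start → X1 X1 X1 X1.

Start ::= op | X1 X1 | Z Y1 | X1 Y2; Z ::= num; X1 ::= op; Y1 ::= Z X1; Y2 ::= X1 Y3; Y3 ::= X1 X1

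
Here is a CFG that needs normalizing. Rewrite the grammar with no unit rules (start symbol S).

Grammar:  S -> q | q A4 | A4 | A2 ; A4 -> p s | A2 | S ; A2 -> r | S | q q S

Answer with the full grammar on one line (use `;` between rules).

Unit pairs: A2 ⇒* {A4, S}; A4 ⇒* {A2, S}; S ⇒* {A2, A4}.
For every A with A ⇒* B via unit rules, add B's non-unit alternatives to A; then delete every rule of the form X → Y.

S -> p s | r | q q S | q | q A4; A4 -> p s | r | q q S | q | q A4; A2 -> p s | r | q q S | q | q A4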